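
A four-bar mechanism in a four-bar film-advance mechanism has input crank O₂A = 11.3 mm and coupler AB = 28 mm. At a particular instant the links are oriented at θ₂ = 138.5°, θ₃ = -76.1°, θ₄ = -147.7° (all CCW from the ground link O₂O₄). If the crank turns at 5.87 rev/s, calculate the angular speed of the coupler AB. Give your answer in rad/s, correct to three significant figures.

ω₂ = 36.88 rad/s (from 5.87 rev/s).
Differentiating the loop-closure r₂e^{iθ₂}+r₃e^{iθ₃}=r₁+r₄e^{iθ₄} gives r₂ω₂e^{iθ₂}+r₃ω₃e^{iθ₃}=r₄ω₄e^{iθ₄}.
Eliminating the other unknown: ω₃ = r₂ω₂ sin(θ₄−θ₂) / [r₃ sin(θ₃−θ₄)].
Numerator sine = +0.96029; denominator sine = +0.94888.
Result = 0.0113·36.88·(+0.96029) / (0.028·(+0.94888)) = +15.064 rad/s; magnitude 15.064 rad/s.

15.1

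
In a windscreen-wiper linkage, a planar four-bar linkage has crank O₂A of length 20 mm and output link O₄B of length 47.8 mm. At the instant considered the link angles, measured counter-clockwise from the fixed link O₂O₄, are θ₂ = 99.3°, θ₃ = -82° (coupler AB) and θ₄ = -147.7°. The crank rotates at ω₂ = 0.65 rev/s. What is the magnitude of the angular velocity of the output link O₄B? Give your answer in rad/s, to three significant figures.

ω₂ = 4.084 rad/s (from 0.65 rev/s).
Differentiating the loop-closure r₂e^{iθ₂}+r₃e^{iθ₃}=r₁+r₄e^{iθ₄} gives r₂ω₂e^{iθ₂}+r₃ω₃e^{iθ₃}=r₄ω₄e^{iθ₄}.
Eliminating the other unknown: ω₄ = r₂ω₂ sin(θ₂−θ₃) / [r₄ sin(θ₄−θ₃)].
Numerator sine = -0.02269; denominator sine = -0.91140.
Result = 0.02·4.084·(-0.02269) / (0.0478·(-0.91140)) = +0.042537 rad/s; magnitude 0.042537 rad/s.

0.0425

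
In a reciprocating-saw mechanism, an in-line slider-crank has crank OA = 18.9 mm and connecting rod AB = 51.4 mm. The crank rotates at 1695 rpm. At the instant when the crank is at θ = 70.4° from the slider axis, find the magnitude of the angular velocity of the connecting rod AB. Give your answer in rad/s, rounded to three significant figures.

23.3

ω = 177.5 rad/s (converted from 1695 rpm).
The rod makes angle φ with the slider axis where L sinφ = r sinθ; differentiating, L cosφ·φ̇ = r ω cosθ.
L cosφ = √(L² − r² sin²θ) = 0.048218 m.
|ω_rod| = r ω |cosθ| / √(L² − r² sin²θ) = 0.0189·177.5·0.33545/0.048218 = 23.339 rad/s.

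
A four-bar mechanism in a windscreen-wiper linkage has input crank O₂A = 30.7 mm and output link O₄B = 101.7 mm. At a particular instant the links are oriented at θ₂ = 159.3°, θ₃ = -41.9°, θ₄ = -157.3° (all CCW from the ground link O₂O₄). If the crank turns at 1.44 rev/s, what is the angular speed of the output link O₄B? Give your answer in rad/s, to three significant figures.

ω₂ = 9.048 rad/s (from 1.44 rev/s).
Differentiating the loop-closure r₂e^{iθ₂}+r₃e^{iθ₃}=r₁+r₄e^{iθ₄} gives r₂ω₂e^{iθ₂}+r₃ω₃e^{iθ₃}=r₄ω₄e^{iθ₄}.
Eliminating the other unknown: ω₄ = r₂ω₂ sin(θ₂−θ₃) / [r₄ sin(θ₄−θ₃)].
Numerator sine = -0.36162; denominator sine = -0.90334.
Result = 0.0307·9.048·(-0.36162) / (0.1017·(-0.90334)) = +1.0934 rad/s; magnitude 1.0934 rad/s.

1.09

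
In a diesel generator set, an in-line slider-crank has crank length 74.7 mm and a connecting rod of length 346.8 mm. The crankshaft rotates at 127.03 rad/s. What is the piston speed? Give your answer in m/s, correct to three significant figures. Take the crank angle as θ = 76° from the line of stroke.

9.70

ω = 127 rad/s
For an in-line slider-crank, x = r cosθ + √(L² − r² sin²θ), so v = −rω sinθ·[1 + r cosθ/√(L² − r² sin²θ)].
With r = 0.0747 m, L = 0.3468 m, θ = 76°: √(L² − r² sin²θ) = 0.33914 m.
v = −0.0747·127·0.97030·[1 + 0.0747·0.24192/0.33914] = -9.6979 m/s.
|v| = 9.6979 m/s.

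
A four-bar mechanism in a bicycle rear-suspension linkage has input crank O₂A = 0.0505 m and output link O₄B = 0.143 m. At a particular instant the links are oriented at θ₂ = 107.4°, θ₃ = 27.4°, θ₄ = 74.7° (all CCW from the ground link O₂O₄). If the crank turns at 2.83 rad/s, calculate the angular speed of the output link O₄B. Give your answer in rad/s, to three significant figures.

ω₂ = 2.83 rad/s
Differentiating the loop-closure r₂e^{iθ₂}+r₃e^{iθ₃}=r₁+r₄e^{iθ₄} gives r₂ω₂e^{iθ₂}+r₃ω₃e^{iθ₃}=r₄ω₄e^{iθ₄}.
Eliminating the other unknown: ω₄ = r₂ω₂ sin(θ₂−θ₃) / [r₄ sin(θ₄−θ₃)].
Numerator sine = +0.98481; denominator sine = +0.73491.
Result = 0.0505·2.83·(+0.98481) / (0.143·(+0.73491)) = +1.3392 rad/s; magnitude 1.3392 rad/s.

1.34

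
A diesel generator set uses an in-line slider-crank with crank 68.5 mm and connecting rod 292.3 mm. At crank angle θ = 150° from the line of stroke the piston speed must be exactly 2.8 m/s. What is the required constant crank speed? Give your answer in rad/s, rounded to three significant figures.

103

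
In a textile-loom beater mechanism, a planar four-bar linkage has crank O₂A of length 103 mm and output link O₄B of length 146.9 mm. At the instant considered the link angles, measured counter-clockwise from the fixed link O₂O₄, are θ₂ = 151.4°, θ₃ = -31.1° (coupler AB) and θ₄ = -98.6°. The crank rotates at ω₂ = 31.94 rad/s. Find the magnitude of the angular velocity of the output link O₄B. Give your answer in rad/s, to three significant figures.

ω₂ = 31.94 rad/s
Differentiating the loop-closure r₂e^{iθ₂}+r₃e^{iθ₃}=r₁+r₄e^{iθ₄} gives r₂ω₂e^{iθ₂}+r₃ω₃e^{iθ₃}=r₄ω₄e^{iθ₄}.
Eliminating the other unknown: ω₄ = r₂ω₂ sin(θ₂−θ₃) / [r₄ sin(θ₄−θ₃)].
Numerator sine = -0.04362; denominator sine = -0.92388.
Result = 0.103·31.94·(-0.04362) / (0.1469·(-0.92388)) = +1.0573 rad/s; magnitude 1.0573 rad/s.

1.06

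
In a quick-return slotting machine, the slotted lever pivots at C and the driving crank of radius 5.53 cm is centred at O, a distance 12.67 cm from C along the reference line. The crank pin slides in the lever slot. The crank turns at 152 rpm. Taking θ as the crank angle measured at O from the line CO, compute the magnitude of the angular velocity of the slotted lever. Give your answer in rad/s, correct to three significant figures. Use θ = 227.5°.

ω = 15.92 rad/s (from 152 rpm).
Crank pin A relative to C: A = (d + r cosθ, r sinθ); lever angle φ = atan2(r sinθ, d + r cosθ).
Differentiating tanφ: φ̇ = rω(d cosθ + r)/(d² + r² + 2dr cosθ).
d² + r² + 2dr cosθ = |CA|² = 0.00964392 m²;  d cosθ + r = -0.030297 m.
|ω_lever| = |0.0553·15.92·-0.030297| / 0.00964392 = 2.7653 rad/s.

2.77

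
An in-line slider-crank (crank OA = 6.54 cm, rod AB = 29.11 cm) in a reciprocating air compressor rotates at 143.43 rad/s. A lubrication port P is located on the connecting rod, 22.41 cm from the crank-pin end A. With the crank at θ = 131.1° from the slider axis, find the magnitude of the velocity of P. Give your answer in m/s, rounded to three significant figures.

6.41

ω = 143.4 rad/s.  Crank-pin speed |V_A| = rω = 9.3803 m/s, perpendicular to OA.
Rod angle: sinφ = −(r/L) sinθ ⇒ φ = -9.747°; ω_rod = −rω cosθ/√(L²−r²sin²θ) = +21.493 rad/s.
V_P = V_A + ω_rod × AP, with AP = 0.2241 m along the rod.
Components: V_Px = −rω sinθ − a·ω_rod·sinφ = -6.2532 m/s;  V_Py = rω cosθ + a·ω_rod·cosφ = -1.4193 m/s.
|V_P| = √(V_Px² + V_Py²) = 6.4123 m/s.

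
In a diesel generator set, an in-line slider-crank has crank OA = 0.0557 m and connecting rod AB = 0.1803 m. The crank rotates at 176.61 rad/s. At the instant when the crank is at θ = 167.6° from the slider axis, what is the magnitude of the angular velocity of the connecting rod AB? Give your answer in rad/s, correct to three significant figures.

ω = 176.6 rad/s
The rod makes angle φ with the slider axis where L sinφ = r sinθ; differentiating, L cosφ·φ̇ = r ω cosθ.
L cosφ = √(L² − r² sin²θ) = 0.1799 m.
|ω_rod| = r ω |cosθ| / √(L² − r² sin²θ) = 0.0557·176.6·0.97667/0.1799 = 53.405 rad/s.

53.4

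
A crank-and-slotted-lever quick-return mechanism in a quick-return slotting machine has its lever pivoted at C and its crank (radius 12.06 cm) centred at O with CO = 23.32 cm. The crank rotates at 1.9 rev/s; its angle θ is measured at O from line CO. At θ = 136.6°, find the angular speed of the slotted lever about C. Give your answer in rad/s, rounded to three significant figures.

ω = 11.94 rad/s (from 1.9 rev/s).
Crank pin A relative to C: A = (d + r cosθ, r sinθ); lever angle φ = atan2(r sinθ, d + r cosθ).
Differentiating tanφ: φ̇ = rω(d cosθ + r)/(d² + r² + 2dr cosθ).
d² + r² + 2dr cosθ = |CA|² = 0.0280583 m²;  d cosθ + r = -0.048837 m.
|ω_lever| = |0.1206·11.94·-0.048837| / 0.0280583 = 2.5059 rad/s.

2.51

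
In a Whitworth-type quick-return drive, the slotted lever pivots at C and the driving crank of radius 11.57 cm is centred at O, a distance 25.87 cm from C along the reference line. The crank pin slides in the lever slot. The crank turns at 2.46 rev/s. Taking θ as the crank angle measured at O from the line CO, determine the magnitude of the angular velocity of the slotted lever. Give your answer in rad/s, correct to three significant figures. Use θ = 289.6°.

ω = 15.46 rad/s (from 2.46 rev/s).
Crank pin A relative to C: A = (d + r cosθ, r sinθ); lever angle φ = atan2(r sinθ, d + r cosθ).
Differentiating tanφ: φ̇ = rω(d cosθ + r)/(d² + r² + 2dr cosθ).
d² + r² + 2dr cosθ = |CA|² = 0.100393 m²;  d cosθ + r = +0.20248 m.
|ω_lever| = |0.1157·15.46·+0.20248| / 0.100393 = 3.6069 rad/s.

3.61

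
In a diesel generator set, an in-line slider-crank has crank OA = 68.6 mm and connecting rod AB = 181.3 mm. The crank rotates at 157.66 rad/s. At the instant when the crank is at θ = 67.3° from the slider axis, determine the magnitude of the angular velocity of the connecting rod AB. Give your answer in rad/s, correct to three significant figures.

24.6

ω = 157.7 rad/s
The rod makes angle φ with the slider axis where L sinφ = r sinθ; differentiating, L cosφ·φ̇ = r ω cosθ.
L cosφ = √(L² − r² sin²θ) = 0.1699 m.
|ω_rod| = r ω |cosθ| / √(L² − r² sin²θ) = 0.0686·157.7·0.38591/0.1699 = 24.567 rad/s.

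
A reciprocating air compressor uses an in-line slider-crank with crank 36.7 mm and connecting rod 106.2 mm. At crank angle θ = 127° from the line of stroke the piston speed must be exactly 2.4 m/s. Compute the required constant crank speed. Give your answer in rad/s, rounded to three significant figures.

104

For an in-line slider-crank, |v_piston| = rω|sinθ|·[1 + r cosθ/√(L² − r² sin²θ)].
With r = 0.0367 m, L = 0.1062 m, θ = 127°: the bracketed kinematic factor |dx/dθ| = 0.022968 m.
ω = v/|dx/dθ| = 2.4/0.022968 = 104.49 rad/s.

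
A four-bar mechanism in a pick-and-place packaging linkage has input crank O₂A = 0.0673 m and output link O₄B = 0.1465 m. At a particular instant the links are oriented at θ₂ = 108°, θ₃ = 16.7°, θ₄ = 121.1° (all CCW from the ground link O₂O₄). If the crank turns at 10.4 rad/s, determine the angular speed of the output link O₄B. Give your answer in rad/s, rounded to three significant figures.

4.93

ω₂ = 10.4 rad/s
Differentiating the loop-closure r₂e^{iθ₂}+r₃e^{iθ₃}=r₁+r₄e^{iθ₄} gives r₂ω₂e^{iθ₂}+r₃ω₃e^{iθ₃}=r₄ω₄e^{iθ₄}.
Eliminating the other unknown: ω₄ = r₂ω₂ sin(θ₂−θ₃) / [r₄ sin(θ₄−θ₃)].
Numerator sine = +0.99974; denominator sine = +0.96858.
Result = 0.0673·10.4·(+0.99974) / (0.1465·(+0.96858)) = +4.9313 rad/s; magnitude 4.9313 rad/s.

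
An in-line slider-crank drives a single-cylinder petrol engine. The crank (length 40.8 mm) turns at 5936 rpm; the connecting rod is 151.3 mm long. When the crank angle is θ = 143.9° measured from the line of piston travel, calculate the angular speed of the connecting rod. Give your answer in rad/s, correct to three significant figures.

ω = 621.6 rad/s (converted from 5936 rpm).
The rod makes angle φ with the slider axis where L sinφ = r sinθ; differentiating, L cosφ·φ̇ = r ω cosθ.
L cosφ = √(L² − r² sin²θ) = 0.14938 m.
|ω_rod| = r ω |cosθ| / √(L² − r² sin²θ) = 0.0408·621.6·0.80799/0.14938 = 137.18 rad/s.

137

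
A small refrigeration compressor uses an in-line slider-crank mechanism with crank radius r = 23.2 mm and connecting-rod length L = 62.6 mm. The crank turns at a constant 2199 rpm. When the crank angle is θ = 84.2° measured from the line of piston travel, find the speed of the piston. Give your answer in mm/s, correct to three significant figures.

5530

ω = 2π·2199/60 = 230.3 rad/s
For an in-line slider-crank, x = r cosθ + √(L² − r² sin²θ), so v = −rω sinθ·[1 + r cosθ/√(L² − r² sin²θ)].
With r = 0.0232 m, L = 0.0626 m, θ = 84.2°: √(L² − r² sin²θ) = 0.058189 m.
v = −0.0232·230.3·0.99488·[1 + 0.0232·0.10106/0.058189] = -5.5293 m/s.
|v| = 5.5293 m/s = 5529.3 mm/s.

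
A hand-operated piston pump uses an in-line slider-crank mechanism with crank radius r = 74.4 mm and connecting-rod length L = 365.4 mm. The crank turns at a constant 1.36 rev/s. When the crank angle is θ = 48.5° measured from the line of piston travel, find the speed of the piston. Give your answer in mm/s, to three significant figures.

541

ω = 2π·1.36 = 8.545 rad/s
For an in-line slider-crank, x = r cosθ + √(L² − r² sin²θ), so v = −rω sinθ·[1 + r cosθ/√(L² − r² sin²θ)].
With r = 0.0744 m, L = 0.3654 m, θ = 48.5°: √(L² − r² sin²θ) = 0.36113 m.
v = −0.0744·8.545·0.74896·[1 + 0.0744·0.66262/0.36113] = -0.54116 m/s.
|v| = 0.54116 m/s = 541.16 mm/s.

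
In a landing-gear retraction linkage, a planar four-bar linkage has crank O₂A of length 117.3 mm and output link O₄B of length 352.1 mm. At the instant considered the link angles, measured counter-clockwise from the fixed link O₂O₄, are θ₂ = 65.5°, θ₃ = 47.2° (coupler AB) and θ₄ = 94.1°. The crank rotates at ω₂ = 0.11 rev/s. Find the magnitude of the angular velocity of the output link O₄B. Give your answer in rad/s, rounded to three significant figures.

ω₂ = 0.6912 rad/s (from 0.11 rev/s).
Differentiating the loop-closure r₂e^{iθ₂}+r₃e^{iθ₃}=r₁+r₄e^{iθ₄} gives r₂ω₂e^{iθ₂}+r₃ω₃e^{iθ₃}=r₄ω₄e^{iθ₄}.
Eliminating the other unknown: ω₄ = r₂ω₂ sin(θ₂−θ₃) / [r₄ sin(θ₄−θ₃)].
Numerator sine = +0.31399; denominator sine = +0.73016.
Result = 0.1173·0.6912·(+0.31399) / (0.3521·(+0.73016)) = +0.099016 rad/s; magnitude 0.099016 rad/s.

0.0990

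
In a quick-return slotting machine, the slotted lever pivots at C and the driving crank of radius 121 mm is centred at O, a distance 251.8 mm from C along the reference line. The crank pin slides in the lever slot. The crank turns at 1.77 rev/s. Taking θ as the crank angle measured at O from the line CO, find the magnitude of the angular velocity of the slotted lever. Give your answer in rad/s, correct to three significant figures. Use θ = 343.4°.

3.57

ω = 11.12 rad/s (from 1.77 rev/s).
Crank pin A relative to C: A = (d + r cosθ, r sinθ); lever angle φ = atan2(r sinθ, d + r cosθ).
Differentiating tanφ: φ̇ = rω(d cosθ + r)/(d² + r² + 2dr cosθ).
d² + r² + 2dr cosθ = |CA|² = 0.13644 m²;  d cosθ + r = +0.36231 m.
|ω_lever| = |0.121·11.12·+0.36231| / 0.13644 = 3.5733 rad/s.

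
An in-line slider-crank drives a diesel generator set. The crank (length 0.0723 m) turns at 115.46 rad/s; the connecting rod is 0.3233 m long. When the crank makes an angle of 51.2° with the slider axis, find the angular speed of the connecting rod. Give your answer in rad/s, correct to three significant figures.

ω = 115.5 rad/s
The rod makes angle φ with the slider axis where L sinφ = r sinθ; differentiating, L cosφ·φ̇ = r ω cosθ.
L cosφ = √(L² − r² sin²θ) = 0.31835 m.
|ω_rod| = r ω |cosθ| / √(L² − r² sin²θ) = 0.0723·115.5·0.62660/0.31835 = 16.431 rad/s.

16.4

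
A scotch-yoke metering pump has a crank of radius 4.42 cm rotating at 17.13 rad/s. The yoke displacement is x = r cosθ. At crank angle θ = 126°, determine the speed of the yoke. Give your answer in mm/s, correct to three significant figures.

ω = 17.13 rad/s
x = r cosθ ⇒ ẋ = −rω sinθ.
|v| = rω|sinθ| = 0.0442·17.13·|sin 126°| = 0.61254 m/s = 612.54 mm/s.

613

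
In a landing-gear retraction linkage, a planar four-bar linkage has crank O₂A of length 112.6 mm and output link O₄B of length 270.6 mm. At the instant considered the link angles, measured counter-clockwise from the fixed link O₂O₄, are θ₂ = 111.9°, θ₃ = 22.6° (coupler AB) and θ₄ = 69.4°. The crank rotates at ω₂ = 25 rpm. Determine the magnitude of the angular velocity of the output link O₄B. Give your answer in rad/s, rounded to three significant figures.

ω₂ = 2.618 rad/s (from 25 rpm).
Differentiating the loop-closure r₂e^{iθ₂}+r₃e^{iθ₃}=r₁+r₄e^{iθ₄} gives r₂ω₂e^{iθ₂}+r₃ω₃e^{iθ₃}=r₄ω₄e^{iθ₄}.
Eliminating the other unknown: ω₄ = r₂ω₂ sin(θ₂−θ₃) / [r₄ sin(θ₄−θ₃)].
Numerator sine = +0.99993; denominator sine = +0.72897.
Result = 0.1126·2.618·(+0.99993) / (0.2706·(+0.72897)) = +1.4943 rad/s; magnitude 1.4943 rad/s.

1.49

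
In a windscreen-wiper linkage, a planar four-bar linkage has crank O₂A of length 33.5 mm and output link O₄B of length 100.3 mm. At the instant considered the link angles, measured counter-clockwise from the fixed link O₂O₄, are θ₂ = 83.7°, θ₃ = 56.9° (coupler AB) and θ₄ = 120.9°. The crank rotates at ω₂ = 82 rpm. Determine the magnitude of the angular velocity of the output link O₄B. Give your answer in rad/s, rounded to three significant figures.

1.44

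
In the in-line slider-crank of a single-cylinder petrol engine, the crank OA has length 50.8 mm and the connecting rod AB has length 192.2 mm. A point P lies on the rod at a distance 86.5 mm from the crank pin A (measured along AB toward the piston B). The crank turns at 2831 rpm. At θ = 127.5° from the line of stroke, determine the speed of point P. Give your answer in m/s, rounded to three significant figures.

ω = 296.5 rad/s.  Crank-pin speed |V_A| = rω = 15.06 m/s, perpendicular to OA.
Rod angle: sinφ = −(r/L) sinθ ⇒ φ = -12.104°; ω_rod = −rω cosθ/√(L²−r²sin²θ) = +48.785 rad/s.
V_P = V_A + ω_rod × AP, with AP = 0.0865 m along the rod.
Components: V_Px = −rω sinθ − a·ω_rod·sinφ = -11.063 m/s;  V_Py = rω cosθ + a·ω_rod·cosφ = -5.042 m/s.
|V_P| = √(V_Px² + V_Py²) = 12.158 m/s.

12.2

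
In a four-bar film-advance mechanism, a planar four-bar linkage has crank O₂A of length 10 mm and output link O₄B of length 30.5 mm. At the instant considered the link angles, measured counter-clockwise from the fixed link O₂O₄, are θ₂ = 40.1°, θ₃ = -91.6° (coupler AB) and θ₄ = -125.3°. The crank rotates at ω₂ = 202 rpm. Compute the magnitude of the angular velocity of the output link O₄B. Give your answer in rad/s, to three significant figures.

9.33

ω₂ = 21.15 rad/s (from 202 rpm).
Differentiating the loop-closure r₂e^{iθ₂}+r₃e^{iθ₃}=r₁+r₄e^{iθ₄} gives r₂ω₂e^{iθ₂}+r₃ω₃e^{iθ₃}=r₄ω₄e^{iθ₄}.
Eliminating the other unknown: ω₄ = r₂ω₂ sin(θ₂−θ₃) / [r₄ sin(θ₄−θ₃)].
Numerator sine = +0.74664; denominator sine = -0.55484.
Result = 0.01·21.15·(+0.74664) / (0.0305·(-0.55484)) = -9.333 rad/s; magnitude 9.333 rad/s.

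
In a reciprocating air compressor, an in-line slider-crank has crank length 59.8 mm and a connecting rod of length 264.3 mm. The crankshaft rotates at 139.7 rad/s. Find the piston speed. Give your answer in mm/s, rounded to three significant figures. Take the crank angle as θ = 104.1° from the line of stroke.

ω = 139.7 rad/s
For an in-line slider-crank, x = r cosθ + √(L² − r² sin²θ), so v = −rω sinθ·[1 + r cosθ/√(L² − r² sin²θ)].
With r = 0.0598 m, L = 0.2643 m, θ = 104.1°: √(L² − r² sin²θ) = 0.25786 m.
v = −0.0598·139.7·0.96987·[1 + 0.0598·-0.24362/0.25786] = -7.6446 m/s.
|v| = 7.6446 m/s = 7644.6 mm/s.

7640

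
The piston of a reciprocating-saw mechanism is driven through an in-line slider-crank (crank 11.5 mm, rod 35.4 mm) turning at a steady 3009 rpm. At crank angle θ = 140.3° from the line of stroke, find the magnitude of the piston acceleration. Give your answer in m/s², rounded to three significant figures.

ω = 2π·3009/60 = 315.1 rad/s
x(θ) = r cosθ + √(L² − r² sin²θ); with ω constant, a = ω²·d²x/dθ².
d²x/dθ² = −r cosθ − r²(cos2θ)/√u − r⁴ sin²2θ/(4u^{3/2}),  u = L² − r² sin²θ = 0.0011992 m².
Substituting r = 0.0115 m, L = 0.0354 m, θ = 140.3°: d²x/dθ² = +0.0080439 m.
a = ω²·d²x/dθ² = (315.1)²·(+0.0080439) = +798.67 m/s²;  |a| = 798.67 m/s².

799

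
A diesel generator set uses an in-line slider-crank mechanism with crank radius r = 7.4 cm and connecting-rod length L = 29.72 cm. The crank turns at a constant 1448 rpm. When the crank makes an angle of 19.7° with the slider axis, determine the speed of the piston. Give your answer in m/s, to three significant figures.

4.67

ω = 2π·1448/60 = 151.6 rad/s
For an in-line slider-crank, x = r cosθ + √(L² − r² sin²θ), so v = −rω sinθ·[1 + r cosθ/√(L² − r² sin²θ)].
With r = 0.074 m, L = 0.2972 m, θ = 19.7°: √(L² − r² sin²θ) = 0.29615 m.
v = −0.074·151.6·0.33710·[1 + 0.074·0.94147/0.29615] = -4.6724 m/s.
|v| = 4.6724 m/s.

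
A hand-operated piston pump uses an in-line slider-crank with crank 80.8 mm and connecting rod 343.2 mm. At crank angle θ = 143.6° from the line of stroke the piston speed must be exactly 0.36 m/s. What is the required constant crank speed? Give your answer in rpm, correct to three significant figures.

For an in-line slider-crank, |v_piston| = rω|sinθ|·[1 + r cosθ/√(L² − r² sin²θ)].
With r = 0.0808 m, L = 0.3432 m, θ = 143.6°: the bracketed kinematic factor |dx/dθ| = 0.038772 m.
ω = v/|dx/dθ| = 0.36/0.038772 = 9.285 rad/s.
N = 60ω/(2π) = 88.665 rpm.

88.7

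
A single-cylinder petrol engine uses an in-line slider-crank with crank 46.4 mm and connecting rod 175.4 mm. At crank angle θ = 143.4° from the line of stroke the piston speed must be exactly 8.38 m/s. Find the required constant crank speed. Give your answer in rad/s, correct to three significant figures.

386

For an in-line slider-crank, |v_piston| = rω|sinθ|·[1 + r cosθ/√(L² − r² sin²θ)].
With r = 0.0464 m, L = 0.1754 m, θ = 143.4°: the bracketed kinematic factor |dx/dθ| = 0.021715 m.
ω = v/|dx/dθ| = 8.38/0.021715 = 385.91 rad/s.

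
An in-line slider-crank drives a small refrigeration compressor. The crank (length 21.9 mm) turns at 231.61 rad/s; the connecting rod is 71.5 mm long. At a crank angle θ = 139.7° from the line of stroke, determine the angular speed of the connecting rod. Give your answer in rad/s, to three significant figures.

ω = 231.6 rad/s
The rod makes angle φ with the slider axis where L sinφ = r sinθ; differentiating, L cosφ·φ̇ = r ω cosθ.
L cosφ = √(L² − r² sin²θ) = 0.070083 m.
|ω_rod| = r ω |cosθ| / √(L² − r² sin²θ) = 0.0219·231.6·0.76267/0.070083 = 55.198 rad/s.

55.2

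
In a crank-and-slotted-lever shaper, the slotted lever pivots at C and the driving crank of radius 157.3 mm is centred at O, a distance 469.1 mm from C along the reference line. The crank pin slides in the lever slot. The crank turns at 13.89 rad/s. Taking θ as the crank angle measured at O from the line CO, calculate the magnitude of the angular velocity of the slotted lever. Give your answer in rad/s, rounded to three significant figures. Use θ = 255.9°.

0.450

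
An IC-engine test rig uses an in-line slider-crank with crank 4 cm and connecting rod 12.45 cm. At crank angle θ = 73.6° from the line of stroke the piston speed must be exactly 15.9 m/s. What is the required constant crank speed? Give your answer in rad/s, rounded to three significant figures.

378

For an in-line slider-crank, |v_piston| = rω|sinθ|·[1 + r cosθ/√(L² − r² sin²θ)].
With r = 0.04 m, L = 0.1245 m, θ = 73.6°: the bracketed kinematic factor |dx/dθ| = 0.042032 m.
ω = v/|dx/dθ| = 15.9/0.042032 = 378.29 rad/s.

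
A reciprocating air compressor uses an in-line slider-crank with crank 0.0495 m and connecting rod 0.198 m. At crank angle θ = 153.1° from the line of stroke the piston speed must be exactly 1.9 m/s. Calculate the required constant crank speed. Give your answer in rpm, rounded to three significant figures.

1040

For an in-line slider-crank, |v_piston| = rω|sinθ|·[1 + r cosθ/√(L² − r² sin²θ)].
With r = 0.0495 m, L = 0.198 m, θ = 153.1°: the bracketed kinematic factor |dx/dθ| = 0.01737 m.
ω = v/|dx/dθ| = 1.9/0.01737 = 109.38 rad/s.
N = 60ω/(2π) = 1044.5 rpm.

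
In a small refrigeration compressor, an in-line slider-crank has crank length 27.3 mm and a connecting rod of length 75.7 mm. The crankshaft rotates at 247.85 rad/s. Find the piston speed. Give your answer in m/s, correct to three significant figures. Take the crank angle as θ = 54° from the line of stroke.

ω = 247.8 rad/s
For an in-line slider-crank, x = r cosθ + √(L² − r² sin²θ), so v = −rω sinθ·[1 + r cosθ/√(L² − r² sin²θ)].
With r = 0.0273 m, L = 0.0757 m, θ = 54°: √(L² − r² sin²θ) = 0.072406 m.
v = −0.0273·247.8·0.80902·[1 + 0.0273·0.58779/0.072406] = -6.6872 m/s.
|v| = 6.6872 m/s.

6.69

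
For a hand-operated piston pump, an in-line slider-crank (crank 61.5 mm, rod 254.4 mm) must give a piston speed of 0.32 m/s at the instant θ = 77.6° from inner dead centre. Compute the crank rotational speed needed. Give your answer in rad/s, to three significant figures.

5.06

For an in-line slider-crank, |v_piston| = rω|sinθ|·[1 + r cosθ/√(L² − r² sin²θ)].
With r = 0.0615 m, L = 0.2544 m, θ = 77.6°: the bracketed kinematic factor |dx/dθ| = 0.063274 m.
ω = v/|dx/dθ| = 0.32/0.063274 = 5.0574 rad/s.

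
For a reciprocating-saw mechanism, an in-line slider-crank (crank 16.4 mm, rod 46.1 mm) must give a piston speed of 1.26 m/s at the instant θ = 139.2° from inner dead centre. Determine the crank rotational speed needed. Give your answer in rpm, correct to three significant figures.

For an in-line slider-crank, |v_piston| = rω|sinθ|·[1 + r cosθ/√(L² − r² sin²θ)].
With r = 0.0164 m, L = 0.0461 m, θ = 139.2°: the bracketed kinematic factor |dx/dθ| = 0.007749 m.
ω = v/|dx/dθ| = 1.26/0.007749 = 162.6 rad/s.
N = 60ω/(2π) = 1552.7 rpm.

1550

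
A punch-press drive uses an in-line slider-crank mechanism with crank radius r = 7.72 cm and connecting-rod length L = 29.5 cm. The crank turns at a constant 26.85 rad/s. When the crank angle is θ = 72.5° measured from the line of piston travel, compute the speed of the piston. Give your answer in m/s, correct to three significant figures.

ω = 26.85 rad/s
For an in-line slider-crank, x = r cosθ + √(L² − r² sin²θ), so v = −rω sinθ·[1 + r cosθ/√(L² − r² sin²θ)].
With r = 0.0772 m, L = 0.295 m, θ = 72.5°: √(L² − r² sin²θ) = 0.28566 m.
v = −0.0772·26.85·0.95372·[1 + 0.0772·0.30071/0.28566] = -2.1375 m/s.
|v| = 2.1375 m/s.

2.14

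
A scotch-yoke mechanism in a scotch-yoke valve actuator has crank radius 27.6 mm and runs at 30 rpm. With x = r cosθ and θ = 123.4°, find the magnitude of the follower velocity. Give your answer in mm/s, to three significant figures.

ω = 3.142 rad/s (from 30 rpm).
x = r cosθ ⇒ ẋ = −rω sinθ.
|v| = rω|sinθ| = 0.0276·3.142·|sin 123.4°| = 0.072388 m/s = 72.388 mm/s.

72.4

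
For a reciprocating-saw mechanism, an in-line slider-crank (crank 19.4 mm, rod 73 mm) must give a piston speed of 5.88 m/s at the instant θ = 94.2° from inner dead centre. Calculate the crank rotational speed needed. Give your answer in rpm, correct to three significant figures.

For an in-line slider-crank, |v_piston| = rω|sinθ|·[1 + r cosθ/√(L² − r² sin²θ)].
With r = 0.0194 m, L = 0.073 m, θ = 94.2°: the bracketed kinematic factor |dx/dθ| = 0.018957 m.
ω = v/|dx/dθ| = 5.88/0.018957 = 310.17 rad/s.
N = 60ω/(2π) = 2961.9 rpm.

2960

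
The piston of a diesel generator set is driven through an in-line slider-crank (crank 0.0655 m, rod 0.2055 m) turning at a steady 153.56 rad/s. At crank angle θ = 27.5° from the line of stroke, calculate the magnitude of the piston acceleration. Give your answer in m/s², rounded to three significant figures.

1660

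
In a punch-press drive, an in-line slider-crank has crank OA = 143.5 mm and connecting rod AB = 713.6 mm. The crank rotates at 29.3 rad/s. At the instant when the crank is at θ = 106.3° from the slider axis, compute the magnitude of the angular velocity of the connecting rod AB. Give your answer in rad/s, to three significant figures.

1.69

ω = 29.3 rad/s
The rod makes angle φ with the slider axis where L sinφ = r sinθ; differentiating, L cosφ·φ̇ = r ω cosθ.
L cosφ = √(L² − r² sin²θ) = 0.70018 m.
|ω_rod| = r ω |cosθ| / √(L² − r² sin²θ) = 0.1435·29.3·0.28067/0.70018 = 1.6854 rad/s.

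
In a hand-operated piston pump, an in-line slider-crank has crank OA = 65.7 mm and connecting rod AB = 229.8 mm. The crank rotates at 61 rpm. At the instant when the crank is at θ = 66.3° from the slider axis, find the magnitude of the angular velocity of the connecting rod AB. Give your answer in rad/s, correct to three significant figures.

0.761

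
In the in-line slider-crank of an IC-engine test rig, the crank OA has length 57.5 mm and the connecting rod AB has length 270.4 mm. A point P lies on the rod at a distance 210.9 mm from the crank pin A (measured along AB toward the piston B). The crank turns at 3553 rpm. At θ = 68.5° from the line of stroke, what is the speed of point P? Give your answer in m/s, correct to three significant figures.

21.2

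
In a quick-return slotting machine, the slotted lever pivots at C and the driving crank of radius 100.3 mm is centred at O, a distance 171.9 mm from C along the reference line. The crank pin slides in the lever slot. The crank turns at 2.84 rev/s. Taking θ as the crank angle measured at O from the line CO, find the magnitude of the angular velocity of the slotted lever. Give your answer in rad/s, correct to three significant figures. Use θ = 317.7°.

ω = 17.84 rad/s (from 2.84 rev/s).
Crank pin A relative to C: A = (d + r cosθ, r sinθ); lever angle φ = atan2(r sinθ, d + r cosθ).
Differentiating tanφ: φ̇ = rω(d cosθ + r)/(d² + r² + 2dr cosθ).
d² + r² + 2dr cosθ = |CA|² = 0.0651145 m²;  d cosθ + r = +0.22744 m.
|ω_lever| = |0.1003·17.84·+0.22744| / 0.0651145 = 6.2516 rad/s.

6.25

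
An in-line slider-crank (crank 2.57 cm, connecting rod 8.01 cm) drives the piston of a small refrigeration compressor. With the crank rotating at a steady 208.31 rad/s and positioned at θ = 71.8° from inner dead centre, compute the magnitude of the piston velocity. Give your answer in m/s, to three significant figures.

ω = 208.3 rad/s
For an in-line slider-crank, x = r cosθ + √(L² − r² sin²θ), so v = −rω sinθ·[1 + r cosθ/√(L² − r² sin²θ)].
With r = 0.0257 m, L = 0.0801 m, θ = 71.8°: √(L² − r² sin²θ) = 0.076289 m.
v = −0.0257·208.3·0.94997·[1 + 0.0257·0.31233/0.076289] = -5.6209 m/s.
|v| = 5.6209 m/s.

5.62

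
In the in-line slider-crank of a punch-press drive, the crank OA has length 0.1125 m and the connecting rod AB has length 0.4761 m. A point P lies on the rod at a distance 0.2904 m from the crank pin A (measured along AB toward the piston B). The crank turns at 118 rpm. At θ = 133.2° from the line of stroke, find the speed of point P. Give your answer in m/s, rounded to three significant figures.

0.985

ω = 12.36 rad/s.  Crank-pin speed |V_A| = rω = 1.3902 m/s, perpendicular to OA.
Rod angle: sinφ = −(r/L) sinθ ⇒ φ = -9.919°; ω_rod = −rω cosθ/√(L²−r²sin²θ) = +2.0291 rad/s.
V_P = V_A + ω_rod × AP, with AP = 0.2904 m along the rod.
Components: V_Px = −rω sinθ − a·ω_rod·sinφ = -0.91188 m/s;  V_Py = rω cosθ + a·ω_rod·cosφ = -0.37118 m/s.
|V_P| = √(V_Px² + V_Py²) = 0.98453 m/s.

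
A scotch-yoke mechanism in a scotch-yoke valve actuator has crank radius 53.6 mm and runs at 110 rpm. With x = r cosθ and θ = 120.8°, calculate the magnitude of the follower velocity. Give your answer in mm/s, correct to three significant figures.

ω = 11.52 rad/s (from 110 rpm).
x = r cosθ ⇒ ẋ = −rω sinθ.
|v| = rω|sinθ| = 0.0536·11.52·|sin 120.8°| = 0.53035 m/s = 530.35 mm/s.

530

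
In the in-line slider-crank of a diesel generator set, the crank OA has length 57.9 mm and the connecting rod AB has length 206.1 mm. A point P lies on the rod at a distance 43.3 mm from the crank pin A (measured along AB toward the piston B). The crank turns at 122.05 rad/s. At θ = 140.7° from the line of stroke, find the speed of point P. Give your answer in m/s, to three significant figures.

6.07

ω = 122 rad/s.  Crank-pin speed |V_A| = rω = 7.0667 m/s, perpendicular to OA.
Rod angle: sinφ = −(r/L) sinθ ⇒ φ = -10.250°; ω_rod = −rω cosθ/√(L²−r²sin²θ) = +26.963 rad/s.
V_P = V_A + ω_rod × AP, with AP = 0.0433 m along the rod.
Components: V_Px = −rω sinθ − a·ω_rod·sinφ = -4.2682 m/s;  V_Py = rω cosθ + a·ω_rod·cosφ = -4.3196 m/s.
|V_P| = √(V_Px² + V_Py²) = 6.0726 m/s.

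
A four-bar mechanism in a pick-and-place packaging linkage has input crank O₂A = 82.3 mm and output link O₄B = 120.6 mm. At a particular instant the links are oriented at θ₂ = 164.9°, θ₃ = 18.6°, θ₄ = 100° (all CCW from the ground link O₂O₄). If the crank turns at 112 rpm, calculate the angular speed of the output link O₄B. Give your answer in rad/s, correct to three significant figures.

4.49

ω₂ = 11.73 rad/s (from 112 rpm).
Differentiating the loop-closure r₂e^{iθ₂}+r₃e^{iθ₃}=r₁+r₄e^{iθ₄} gives r₂ω₂e^{iθ₂}+r₃ω₃e^{iθ₃}=r₄ω₄e^{iθ₄}.
Eliminating the other unknown: ω₄ = r₂ω₂ sin(θ₂−θ₃) / [r₄ sin(θ₄−θ₃)].
Numerator sine = +0.55484; denominator sine = +0.98876.
Result = 0.0823·11.73·(+0.55484) / (0.1206·(+0.98876)) = +4.4914 rad/s; magnitude 4.4914 rad/s.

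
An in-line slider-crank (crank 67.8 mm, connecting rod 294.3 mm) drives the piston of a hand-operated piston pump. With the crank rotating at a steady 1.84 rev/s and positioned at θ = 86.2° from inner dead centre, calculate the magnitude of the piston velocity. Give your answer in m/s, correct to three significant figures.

0.794

ω = 2π·1.84 = 11.56 rad/s
For an in-line slider-crank, x = r cosθ + √(L² − r² sin²θ), so v = −rω sinθ·[1 + r cosθ/√(L² − r² sin²θ)].
With r = 0.0678 m, L = 0.2943 m, θ = 86.2°: √(L² − r² sin²θ) = 0.28642 m.
v = −0.0678·11.56·0.99780·[1 + 0.0678·0.06627/0.28642] = -0.79439 m/s.
|v| = 0.79439 m/s.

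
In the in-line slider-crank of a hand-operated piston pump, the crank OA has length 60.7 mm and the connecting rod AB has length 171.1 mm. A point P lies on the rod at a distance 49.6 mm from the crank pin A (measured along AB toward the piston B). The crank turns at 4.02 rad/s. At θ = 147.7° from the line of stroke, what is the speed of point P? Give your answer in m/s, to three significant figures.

ω = 4.02 rad/s.  Crank-pin speed |V_A| = rω = 0.24401 m/s, perpendicular to OA.
Rod angle: sinφ = −(r/L) sinθ ⇒ φ = -10.928°; ω_rod = −rω cosθ/√(L²−r²sin²θ) = +1.2277 rad/s.
V_P = V_A + ω_rod × AP, with AP = 0.0496 m along the rod.
Components: V_Px = −rω sinθ − a·ω_rod·sinφ = -0.11885 m/s;  V_Py = rω cosθ + a·ω_rod·cosφ = -0.14646 m/s.
|V_P| = √(V_Px² + V_Py²) = 0.18862 m/s.

0.189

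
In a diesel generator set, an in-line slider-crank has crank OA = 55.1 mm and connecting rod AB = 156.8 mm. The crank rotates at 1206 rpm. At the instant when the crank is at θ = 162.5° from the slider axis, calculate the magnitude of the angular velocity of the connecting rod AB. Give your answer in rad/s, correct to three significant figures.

ω = 126.3 rad/s (converted from 1206 rpm).
The rod makes angle φ with the slider axis where L sinφ = r sinθ; differentiating, L cosφ·φ̇ = r ω cosθ.
L cosφ = √(L² − r² sin²θ) = 0.15592 m.
|ω_rod| = r ω |cosθ| / √(L² − r² sin²θ) = 0.0551·126.3·0.95372/0.15592 = 42.564 rad/s.

42.6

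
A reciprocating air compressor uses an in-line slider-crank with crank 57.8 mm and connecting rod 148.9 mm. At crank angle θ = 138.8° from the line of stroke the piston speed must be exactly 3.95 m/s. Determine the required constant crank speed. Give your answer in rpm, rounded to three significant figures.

1420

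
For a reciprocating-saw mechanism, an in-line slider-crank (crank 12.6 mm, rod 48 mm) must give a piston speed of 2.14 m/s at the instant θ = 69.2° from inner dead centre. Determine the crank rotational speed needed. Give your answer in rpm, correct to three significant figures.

For an in-line slider-crank, |v_piston| = rω|sinθ|·[1 + r cosθ/√(L² − r² sin²θ)].
With r = 0.0126 m, L = 0.048 m, θ = 69.2°: the bracketed kinematic factor |dx/dθ| = 0.012911 m.
ω = v/|dx/dθ| = 2.14/0.012911 = 165.74 rad/s.
N = 60ω/(2π) = 1582.7 rpm.

1580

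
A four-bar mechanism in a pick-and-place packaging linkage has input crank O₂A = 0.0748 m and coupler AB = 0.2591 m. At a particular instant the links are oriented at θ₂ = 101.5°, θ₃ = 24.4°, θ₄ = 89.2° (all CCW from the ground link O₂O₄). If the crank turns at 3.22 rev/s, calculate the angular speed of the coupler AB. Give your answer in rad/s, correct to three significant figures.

ω₂ = 20.23 rad/s (from 3.22 rev/s).
Differentiating the loop-closure r₂e^{iθ₂}+r₃e^{iθ₃}=r₁+r₄e^{iθ₄} gives r₂ω₂e^{iθ₂}+r₃ω₃e^{iθ₃}=r₄ω₄e^{iθ₄}.
Eliminating the other unknown: ω₃ = r₂ω₂ sin(θ₄−θ₂) / [r₃ sin(θ₃−θ₄)].
Numerator sine = -0.21303; denominator sine = -0.90483.
Result = 0.0748·20.23·(-0.21303) / (0.2591·(-0.90483)) = +1.3751 rad/s; magnitude 1.3751 rad/s.

1.38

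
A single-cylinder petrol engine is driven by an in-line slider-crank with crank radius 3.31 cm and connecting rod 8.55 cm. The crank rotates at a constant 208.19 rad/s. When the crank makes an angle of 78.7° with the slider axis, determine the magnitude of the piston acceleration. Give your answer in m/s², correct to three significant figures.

269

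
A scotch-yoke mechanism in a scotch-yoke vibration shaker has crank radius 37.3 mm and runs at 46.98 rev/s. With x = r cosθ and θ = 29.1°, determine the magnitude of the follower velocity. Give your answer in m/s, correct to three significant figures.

ω = 295.2 rad/s (from 46.98 rev/s).
x = r cosθ ⇒ ẋ = −rω sinθ.
|v| = rω|sinθ| = 0.0373·295.2·|sin 29.1°| = 5.3547 m/s.

5.35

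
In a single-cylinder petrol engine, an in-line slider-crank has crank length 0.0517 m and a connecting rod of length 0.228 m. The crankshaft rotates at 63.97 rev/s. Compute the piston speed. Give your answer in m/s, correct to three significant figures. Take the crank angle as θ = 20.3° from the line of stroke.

8.75

ω = 2π·64 = 401.9 rad/s
For an in-line slider-crank, x = r cosθ + √(L² − r² sin²θ), so v = −rω sinθ·[1 + r cosθ/√(L² − r² sin²θ)].
With r = 0.0517 m, L = 0.228 m, θ = 20.3°: √(L² − r² sin²θ) = 0.22729 m.
v = −0.0517·401.9·0.34694·[1 + 0.0517·0.93789/0.22729] = -8.7473 m/s.
|v| = 8.7473 m/s.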